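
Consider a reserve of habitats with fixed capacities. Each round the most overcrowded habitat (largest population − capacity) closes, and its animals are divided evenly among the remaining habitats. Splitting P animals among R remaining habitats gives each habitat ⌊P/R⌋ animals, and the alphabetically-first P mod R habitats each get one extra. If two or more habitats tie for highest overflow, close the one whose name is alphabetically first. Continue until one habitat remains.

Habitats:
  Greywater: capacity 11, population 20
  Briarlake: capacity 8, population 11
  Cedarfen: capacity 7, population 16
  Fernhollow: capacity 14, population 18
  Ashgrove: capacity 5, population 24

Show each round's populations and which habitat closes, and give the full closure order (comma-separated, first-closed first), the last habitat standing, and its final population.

Closure order: Ashgrove, Cedarfen, Greywater, Briarlake
Last habitat: Fernhollow with 89 animals

Round 1: Ashgrove=24 Briarlake=11 Cedarfen=16 Fernhollow=18 Greywater=20 → close Ashgrove (overflow 19)
  24÷4 = 6 each, +1 to first 0
Round 2: Briarlake=17 Cedarfen=22 Fernhollow=24 Greywater=26 → close Cedarfen (overflow 15)
  22÷3 = 7 each, +1 to first 1
Round 3: Briarlake=25 Fernhollow=31 Greywater=33 → close Greywater (overflow 22)
  33÷2 = 16 each, +1 to first 1
Round 4: Briarlake=42 Fernhollow=47 → close Briarlake (overflow 34)
  42÷1 = 42 each, +1 to first 0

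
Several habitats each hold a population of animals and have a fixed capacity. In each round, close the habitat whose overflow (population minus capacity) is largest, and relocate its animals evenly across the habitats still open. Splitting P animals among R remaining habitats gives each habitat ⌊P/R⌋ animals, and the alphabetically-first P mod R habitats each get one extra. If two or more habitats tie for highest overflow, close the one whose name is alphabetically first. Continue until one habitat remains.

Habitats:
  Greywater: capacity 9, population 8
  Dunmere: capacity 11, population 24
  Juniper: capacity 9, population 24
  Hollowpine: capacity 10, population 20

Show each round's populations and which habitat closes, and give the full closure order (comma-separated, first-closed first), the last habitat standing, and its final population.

Closure order: Juniper, Dunmere, Hollowpine
Last habitat: Greywater with 76 animals

Round 1: Dunmere=24 Greywater=8 Hollowpine=20 Juniper=24 → close Juniper (overflow 15)
  24÷3 = 8 each, +1 to first 0
Round 2: Dunmere=32 Greywater=16 Hollowpine=28 → close Dunmere (overflow 21)
  32÷2 = 16 each, +1 to first 0
Round 3: Greywater=32 Hollowpine=44 → close Hollowpine (overflow 34)
  44÷1 = 44 each, +1 to first 0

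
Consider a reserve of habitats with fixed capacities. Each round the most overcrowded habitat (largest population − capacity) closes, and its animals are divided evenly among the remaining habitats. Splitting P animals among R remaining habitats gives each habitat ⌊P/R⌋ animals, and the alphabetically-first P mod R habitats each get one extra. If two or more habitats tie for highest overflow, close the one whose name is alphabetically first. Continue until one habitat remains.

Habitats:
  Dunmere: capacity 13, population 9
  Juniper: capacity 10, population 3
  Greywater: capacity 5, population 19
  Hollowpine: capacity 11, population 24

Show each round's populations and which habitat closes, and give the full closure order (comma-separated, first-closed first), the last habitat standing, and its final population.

Closure order: Greywater, Hollowpine, Dunmere
Last habitat: Juniper with 55 animals

Round 1: Dunmere=9 Greywater=19 Hollowpine=24 Juniper=3 → close Greywater (overflow 14)
  19÷3 = 6 each, +1 to first 1
Round 2: Dunmere=16 Hollowpine=30 Juniper=9 → close Hollowpine (overflow 19)
  30÷2 = 15 each, +1 to first 0
Round 3: Dunmere=31 Juniper=24 → close Dunmere (overflow 18)
  31÷1 = 31 each, +1 to first 0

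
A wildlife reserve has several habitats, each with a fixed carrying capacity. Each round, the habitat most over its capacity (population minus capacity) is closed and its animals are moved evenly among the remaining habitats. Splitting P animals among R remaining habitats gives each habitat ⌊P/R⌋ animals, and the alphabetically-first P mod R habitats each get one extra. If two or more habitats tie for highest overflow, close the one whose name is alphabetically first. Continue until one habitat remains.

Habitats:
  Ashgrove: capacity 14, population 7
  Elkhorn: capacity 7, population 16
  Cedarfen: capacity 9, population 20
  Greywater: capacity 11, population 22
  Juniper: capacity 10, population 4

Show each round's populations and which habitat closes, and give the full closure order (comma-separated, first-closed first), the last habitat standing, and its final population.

Closure order: Cedarfen, Greywater, Elkhorn, Juniper
Last habitat: Ashgrove with 69 animals

Round 1: Ashgrove=7 Cedarfen=20 Elkhorn=16 Greywater=22 Juniper=4 → close Cedarfen (overflow 11)
  20÷4 = 5 each, +1 to first 0
Round 2: Ashgrove=12 Elkhorn=21 Greywater=27 Juniper=9 → close Greywater (overflow 16)
  27÷3 = 9 each, +1 to first 0
Round 3: Ashgrove=21 Elkhorn=30 Juniper=18 → close Elkhorn (overflow 23)
  30÷2 = 15 each, +1 to first 0
Round 4: Ashgrove=36 Juniper=33 → close Juniper (overflow 23)
  33÷1 = 33 each, +1 to first 0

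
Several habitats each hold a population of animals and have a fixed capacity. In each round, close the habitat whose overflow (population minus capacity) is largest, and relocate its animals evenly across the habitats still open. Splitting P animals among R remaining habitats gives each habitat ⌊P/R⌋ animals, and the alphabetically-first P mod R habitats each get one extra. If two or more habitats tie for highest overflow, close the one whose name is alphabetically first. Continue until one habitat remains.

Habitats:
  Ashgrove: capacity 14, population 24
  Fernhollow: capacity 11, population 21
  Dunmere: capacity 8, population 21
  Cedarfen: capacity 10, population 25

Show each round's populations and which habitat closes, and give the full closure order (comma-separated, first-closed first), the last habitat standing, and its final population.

Closure order: Cedarfen, Dunmere, Ashgrove
Last habitat: Fernhollow with 91 animals

Round 1: Ashgrove=24 Cedarfen=25 Dunmere=21 Fernhollow=21 → close Cedarfen (overflow 15)
  25÷3 = 8 each, +1 to first 1
Round 2: Ashgrove=33 Dunmere=29 Fernhollow=29 → close Dunmere (overflow 21)
  29÷2 = 14 each, +1 to first 1
Round 3: Ashgrove=48 Fernhollow=43 → close Ashgrove (overflow 34)
  48÷1 = 48 each, +1 to first 0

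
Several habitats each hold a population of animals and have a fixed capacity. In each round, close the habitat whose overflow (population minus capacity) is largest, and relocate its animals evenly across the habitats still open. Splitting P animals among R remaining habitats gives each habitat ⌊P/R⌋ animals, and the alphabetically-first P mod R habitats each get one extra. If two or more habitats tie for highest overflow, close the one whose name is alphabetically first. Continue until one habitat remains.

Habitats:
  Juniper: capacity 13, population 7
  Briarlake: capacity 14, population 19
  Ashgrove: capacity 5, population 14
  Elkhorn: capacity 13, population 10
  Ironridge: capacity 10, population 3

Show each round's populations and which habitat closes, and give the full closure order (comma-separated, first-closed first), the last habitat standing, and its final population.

Round 1: Ashgrove=14 Briarlake=19 Elkhorn=10 Ironridge=3 Juniper=7 → close Ashgrove (overflow 9)
  14÷4 = 3 each, +1 to first 2
Round 2: Briarlake=23 Elkhorn=14 Ironridge=6 Juniper=10 → close Briarlake (overflow 9)
  23÷3 = 7 each, +1 to first 2
Round 3: Elkhorn=22 Ironridge=14 Juniper=17 → close Elkhorn (overflow 9)
  22÷2 = 11 each, +1 to first 0
Round 4: Ironridge=25 Juniper=28 → close Ironridge (overflow 15)
  25÷1 = 25 each, +1 to first 0

Closure order: Ashgrove, Briarlake, Elkhorn, Ironridge
Last habitat: Juniper with 53 animals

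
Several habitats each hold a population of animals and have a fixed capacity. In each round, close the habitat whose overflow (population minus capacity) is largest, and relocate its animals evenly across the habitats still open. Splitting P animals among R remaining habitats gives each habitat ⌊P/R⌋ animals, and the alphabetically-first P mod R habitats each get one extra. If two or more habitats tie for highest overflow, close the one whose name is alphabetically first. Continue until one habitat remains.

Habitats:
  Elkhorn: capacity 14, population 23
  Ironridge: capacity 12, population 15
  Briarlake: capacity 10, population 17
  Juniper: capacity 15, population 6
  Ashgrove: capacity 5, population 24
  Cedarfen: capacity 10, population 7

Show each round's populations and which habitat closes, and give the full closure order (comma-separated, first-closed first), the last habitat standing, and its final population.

Closure order: Ashgrove, Elkhorn, Briarlake, Ironridge, Cedarfen
Last habitat: Juniper with 92 animals

Round 1: Ashgrove=24 Briarlake=17 Cedarfen=7 Elkhorn=23 Ironridge=15 Juniper=6 → close Ashgrove (overflow 19)
  24÷5 = 4 each, +1 to first 4
Round 2: Briarlake=22 Cedarfen=12 Elkhorn=28 Ironridge=20 Juniper=10 → close Elkhorn (overflow 14)
  28÷4 = 7 each, +1 to first 0
Round 3: Briarlake=29 Cedarfen=19 Ironridge=27 Juniper=17 → close Briarlake (overflow 19)
  29÷3 = 9 each, +1 to first 2
Round 4: Cedarfen=29 Ironridge=37 Juniper=26 → close Ironridge (overflow 25)
  37÷2 = 18 each, +1 to first 1
Round 5: Cedarfen=48 Juniper=44 → close Cedarfen (overflow 38)
  48÷1 = 48 each, +1 to first 0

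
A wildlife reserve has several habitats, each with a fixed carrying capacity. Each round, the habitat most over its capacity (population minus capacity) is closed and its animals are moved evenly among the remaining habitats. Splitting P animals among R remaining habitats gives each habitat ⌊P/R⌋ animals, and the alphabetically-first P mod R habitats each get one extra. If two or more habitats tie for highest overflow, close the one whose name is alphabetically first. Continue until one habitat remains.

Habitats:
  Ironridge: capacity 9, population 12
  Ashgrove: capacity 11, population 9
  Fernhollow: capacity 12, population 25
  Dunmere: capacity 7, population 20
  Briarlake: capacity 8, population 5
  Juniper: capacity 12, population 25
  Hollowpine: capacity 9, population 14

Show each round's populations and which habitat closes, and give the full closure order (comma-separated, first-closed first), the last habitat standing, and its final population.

Closure order: Dunmere, Fernhollow, Juniper, Hollowpine, Ironridge, Ashgrove
Last habitat: Briarlake with 110 animals

Round 1: Ashgrove=9 Briarlake=5 Dunmere=20 Fernhollow=25 Hollowpine=14 Ironridge=12 Juniper=25 → close Dunmere (overflow 13)
  20÷6 = 3 each, +1 to first 2
Round 2: Ashgrove=13 Briarlake=9 Fernhollow=28 Hollowpine=17 Ironridge=15 Juniper=28 → close Fernhollow (overflow 16)
  28÷5 = 5 each, +1 to first 3
Round 3: Ashgrove=19 Briarlake=15 Hollowpine=23 Ironridge=20 Juniper=33 → close Juniper (overflow 21)
  33÷4 = 8 each, +1 to first 1
Round 4: Ashgrove=28 Briarlake=23 Hollowpine=31 Ironridge=28 → close Hollowpine (overflow 22)
  31÷3 = 10 each, +1 to first 1
Round 5: Ashgrove=39 Briarlake=33 Ironridge=38 → close Ironridge (overflow 29)
  38÷2 = 19 each, +1 to first 0
Round 6: Ashgrove=58 Briarlake=52 → close Ashgrove (overflow 47)
  58÷1 = 58 each, +1 to first 0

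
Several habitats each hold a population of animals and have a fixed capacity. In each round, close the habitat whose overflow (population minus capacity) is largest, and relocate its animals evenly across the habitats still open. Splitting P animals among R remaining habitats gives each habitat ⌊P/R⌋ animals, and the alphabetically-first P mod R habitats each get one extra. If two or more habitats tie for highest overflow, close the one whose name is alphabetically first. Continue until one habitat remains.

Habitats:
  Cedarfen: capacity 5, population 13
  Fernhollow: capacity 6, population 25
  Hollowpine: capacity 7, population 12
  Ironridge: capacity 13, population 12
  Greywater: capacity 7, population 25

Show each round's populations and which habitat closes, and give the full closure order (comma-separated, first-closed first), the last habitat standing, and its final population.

Round 1: Cedarfen=13 Fernhollow=25 Greywater=25 Hollowpine=12 Ironridge=12 → close Fernhollow (overflow 19)
  25÷4 = 6 each, +1 to first 1
Round 2: Cedarfen=20 Greywater=31 Hollowpine=18 Ironridge=18 → close Greywater (overflow 24)
  31÷3 = 10 each, +1 to first 1
Round 3: Cedarfen=31 Hollowpine=28 Ironridge=28 → close Cedarfen (overflow 26)
  31÷2 = 15 each, +1 to first 1
Round 4: Hollowpine=44 Ironridge=43 → close Hollowpine (overflow 37)
  44÷1 = 44 each, +1 to first 0

Closure order: Fernhollow, Greywater, Cedarfen, Hollowpine
Last habitat: Ironridge with 87 animals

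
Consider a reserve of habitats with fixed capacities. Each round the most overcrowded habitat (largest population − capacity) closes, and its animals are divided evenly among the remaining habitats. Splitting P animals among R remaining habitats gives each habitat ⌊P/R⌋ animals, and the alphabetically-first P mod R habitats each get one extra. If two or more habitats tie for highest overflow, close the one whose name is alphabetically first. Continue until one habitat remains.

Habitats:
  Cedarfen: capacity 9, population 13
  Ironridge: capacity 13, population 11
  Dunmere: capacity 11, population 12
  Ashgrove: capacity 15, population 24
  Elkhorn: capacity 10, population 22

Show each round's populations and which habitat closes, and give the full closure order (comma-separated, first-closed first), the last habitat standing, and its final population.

Round 1: Ashgrove=24 Cedarfen=13 Dunmere=12 Elkhorn=22 Ironridge=11 → close Elkhorn (overflow 12)
  22÷4 = 5 each, +1 to first 2
Round 2: Ashgrove=30 Cedarfen=19 Dunmere=17 Ironridge=16 → close Ashgrove (overflow 15)
  30÷3 = 10 each, +1 to first 0
Round 3: Cedarfen=29 Dunmere=27 Ironridge=26 → close Cedarfen (overflow 20)
  29÷2 = 14 each, +1 to first 1
Round 4: Dunmere=42 Ironridge=40 → close Dunmere (overflow 31)
  42÷1 = 42 each, +1 to first 0

Closure order: Elkhorn, Ashgrove, Cedarfen, Dunmere
Last habitat: Ironridge with 82 animals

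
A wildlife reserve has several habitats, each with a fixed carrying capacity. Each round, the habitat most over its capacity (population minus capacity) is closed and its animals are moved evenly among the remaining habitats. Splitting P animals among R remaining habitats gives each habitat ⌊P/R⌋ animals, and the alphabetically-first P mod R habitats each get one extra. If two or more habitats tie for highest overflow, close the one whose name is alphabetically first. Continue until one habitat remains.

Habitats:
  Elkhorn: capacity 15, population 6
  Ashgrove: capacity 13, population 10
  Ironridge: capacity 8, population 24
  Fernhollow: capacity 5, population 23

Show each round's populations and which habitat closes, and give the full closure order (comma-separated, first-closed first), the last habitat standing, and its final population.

Closure order: Fernhollow, Ironridge, Ashgrove
Last habitat: Elkhorn with 63 animals

Round 1: Ashgrove=10 Elkhorn=6 Fernhollow=23 Ironridge=24 → close Fernhollow (overflow 18)
  23÷3 = 7 each, +1 to first 2
Round 2: Ashgrove=18 Elkhorn=14 Ironridge=31 → close Ironridge (overflow 23)
  31÷2 = 15 each, +1 to first 1
Round 3: Ashgrove=34 Elkhorn=29 → close Ashgrove (overflow 21)
  34÷1 = 34 each, +1 to first 0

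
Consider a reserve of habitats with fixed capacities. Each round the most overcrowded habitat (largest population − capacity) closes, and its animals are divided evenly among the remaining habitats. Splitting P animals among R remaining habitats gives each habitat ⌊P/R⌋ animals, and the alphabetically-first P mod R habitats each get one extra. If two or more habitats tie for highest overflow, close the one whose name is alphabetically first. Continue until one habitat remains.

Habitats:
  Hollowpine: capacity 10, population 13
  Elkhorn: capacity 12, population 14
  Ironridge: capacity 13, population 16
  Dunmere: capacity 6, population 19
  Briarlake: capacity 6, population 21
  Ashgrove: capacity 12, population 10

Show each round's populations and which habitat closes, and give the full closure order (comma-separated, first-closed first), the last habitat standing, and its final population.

Round 1: Ashgrove=10 Briarlake=21 Dunmere=19 Elkhorn=14 Hollowpine=13 Ironridge=16 → close Briarlake (overflow 15)
  21÷5 = 4 each, +1 to first 1
Round 2: Ashgrove=15 Dunmere=23 Elkhorn=18 Hollowpine=17 Ironridge=20 → close Dunmere (overflow 17)
  23÷4 = 5 each, +1 to first 3
Round 3: Ashgrove=21 Elkhorn=24 Hollowpine=23 Ironridge=25 → close Hollowpine (overflow 13)
  23÷3 = 7 each, +1 to first 2
Round 4: Ashgrove=29 Elkhorn=32 Ironridge=32 → close Elkhorn (overflow 20)
  32÷2 = 16 each, +1 to first 0
Round 5: Ashgrove=45 Ironridge=48 → close Ironridge (overflow 35)
  48÷1 = 48 each, +1 to first 0

Closure order: Briarlake, Dunmere, Hollowpine, Elkhorn, Ironridge
Last habitat: Ashgrove with 93 animals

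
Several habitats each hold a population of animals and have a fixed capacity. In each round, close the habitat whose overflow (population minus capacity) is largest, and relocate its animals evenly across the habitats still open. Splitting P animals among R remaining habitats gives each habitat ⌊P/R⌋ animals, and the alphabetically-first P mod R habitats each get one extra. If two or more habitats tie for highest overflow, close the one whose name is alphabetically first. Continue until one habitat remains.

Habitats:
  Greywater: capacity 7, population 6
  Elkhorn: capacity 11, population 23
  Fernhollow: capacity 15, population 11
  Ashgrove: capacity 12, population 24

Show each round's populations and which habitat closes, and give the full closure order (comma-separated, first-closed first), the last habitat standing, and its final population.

Round 1: Ashgrove=24 Elkhorn=23 Fernhollow=11 Greywater=6 → close Ashgrove (overflow 12)
  24÷3 = 8 each, +1 to first 0
Round 2: Elkhorn=31 Fernhollow=19 Greywater=14 → close Elkhorn (overflow 20)
  31÷2 = 15 each, +1 to first 1
Round 3: Fernhollow=35 Greywater=29 → close Greywater (overflow 22)
  29÷1 = 29 each, +1 to first 0

Closure order: Ashgrove, Elkhorn, Greywater
Last habitat: Fernhollow with 64 animals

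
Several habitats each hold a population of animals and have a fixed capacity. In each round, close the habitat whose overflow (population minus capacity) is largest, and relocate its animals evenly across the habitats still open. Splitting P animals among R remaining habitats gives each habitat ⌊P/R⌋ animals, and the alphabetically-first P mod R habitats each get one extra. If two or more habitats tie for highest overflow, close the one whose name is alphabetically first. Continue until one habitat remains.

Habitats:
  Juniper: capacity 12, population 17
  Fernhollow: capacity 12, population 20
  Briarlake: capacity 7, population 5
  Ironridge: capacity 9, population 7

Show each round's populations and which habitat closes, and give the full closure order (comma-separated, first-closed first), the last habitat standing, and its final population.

Closure order: Fernhollow, Juniper, Briarlake
Last habitat: Ironridge with 49 animals

Round 1: Briarlake=5 Fernhollow=20 Ironridge=7 Juniper=17 → close Fernhollow (overflow 8)
  20÷3 = 6 each, +1 to first 2
Round 2: Briarlake=12 Ironridge=14 Juniper=23 → close Juniper (overflow 11)
  23÷2 = 11 each, +1 to first 1
Round 3: Briarlake=24 Ironridge=25 → close Briarlake (overflow 17)
  24÷1 = 24 each, +1 to first 0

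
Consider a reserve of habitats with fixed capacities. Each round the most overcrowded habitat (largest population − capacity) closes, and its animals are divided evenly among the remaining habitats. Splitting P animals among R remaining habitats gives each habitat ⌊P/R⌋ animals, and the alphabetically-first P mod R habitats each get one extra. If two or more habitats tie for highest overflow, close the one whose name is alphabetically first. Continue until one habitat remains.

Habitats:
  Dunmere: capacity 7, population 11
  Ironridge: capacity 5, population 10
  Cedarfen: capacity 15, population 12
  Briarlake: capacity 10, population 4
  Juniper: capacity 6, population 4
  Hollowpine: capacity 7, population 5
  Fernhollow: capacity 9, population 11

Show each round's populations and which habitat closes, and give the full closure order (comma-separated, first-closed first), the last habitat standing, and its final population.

Closure order: Ironridge, Dunmere, Fernhollow, Cedarfen, Hollowpine, Juniper
Last habitat: Briarlake with 57 animals

Round 1: Briarlake=4 Cedarfen=12 Dunmere=11 Fernhollow=11 Hollowpine=5 Ironridge=10 Juniper=4 → close Ironridge (overflow 5)
  10÷6 = 1 each, +1 to first 4
Round 2: Briarlake=6 Cedarfen=14 Dunmere=13 Fernhollow=13 Hollowpine=6 Juniper=5 → close Dunmere (overflow 6)
  13÷5 = 2 each, +1 to first 3
Round 3: Briarlake=9 Cedarfen=17 Fernhollow=16 Hollowpine=8 Juniper=7 → close Fernhollow (overflow 7)
  16÷4 = 4 each, +1 to first 0
Round 4: Briarlake=13 Cedarfen=21 Hollowpine=12 Juniper=11 → close Cedarfen (overflow 6)
  21÷3 = 7 each, +1 to first 0
Round 5: Briarlake=20 Hollowpine=19 Juniper=18 → close Hollowpine (overflow 12)
  19÷2 = 9 each, +1 to first 1
Round 6: Briarlake=30 Juniper=27 → close Juniper (overflow 21)
  27÷1 = 27 each, +1 to first 0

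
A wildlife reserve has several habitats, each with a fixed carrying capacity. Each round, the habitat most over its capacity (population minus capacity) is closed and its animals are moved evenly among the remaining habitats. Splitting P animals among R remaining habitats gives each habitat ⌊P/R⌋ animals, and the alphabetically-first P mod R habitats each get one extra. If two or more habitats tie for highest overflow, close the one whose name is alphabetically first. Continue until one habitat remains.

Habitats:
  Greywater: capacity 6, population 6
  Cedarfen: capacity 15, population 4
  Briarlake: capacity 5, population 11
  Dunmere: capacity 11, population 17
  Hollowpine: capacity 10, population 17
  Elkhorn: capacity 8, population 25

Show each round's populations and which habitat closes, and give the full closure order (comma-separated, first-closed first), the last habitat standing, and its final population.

Closure order: Elkhorn, Hollowpine, Briarlake, Dunmere, Greywater
Last habitat: Cedarfen with 80 animals

Round 1: Briarlake=11 Cedarfen=4 Dunmere=17 Elkhorn=25 Greywater=6 Hollowpine=17 → close Elkhorn (overflow 17)
  25÷5 = 5 each, +1 to first 0
Round 2: Briarlake=16 Cedarfen=9 Dunmere=22 Greywater=11 Hollowpine=22 → close Hollowpine (overflow 12)
  22÷4 = 5 each, +1 to first 2
Round 3: Briarlake=22 Cedarfen=15 Dunmere=27 Greywater=16 → close Briarlake (overflow 17)
  22÷3 = 7 each, +1 to first 1
Round 4: Cedarfen=23 Dunmere=34 Greywater=23 → close Dunmere (overflow 23)
  34÷2 = 17 each, +1 to first 0
Round 5: Cedarfen=40 Greywater=40 → close Greywater (overflow 34)
  40÷1 = 40 each, +1 to first 0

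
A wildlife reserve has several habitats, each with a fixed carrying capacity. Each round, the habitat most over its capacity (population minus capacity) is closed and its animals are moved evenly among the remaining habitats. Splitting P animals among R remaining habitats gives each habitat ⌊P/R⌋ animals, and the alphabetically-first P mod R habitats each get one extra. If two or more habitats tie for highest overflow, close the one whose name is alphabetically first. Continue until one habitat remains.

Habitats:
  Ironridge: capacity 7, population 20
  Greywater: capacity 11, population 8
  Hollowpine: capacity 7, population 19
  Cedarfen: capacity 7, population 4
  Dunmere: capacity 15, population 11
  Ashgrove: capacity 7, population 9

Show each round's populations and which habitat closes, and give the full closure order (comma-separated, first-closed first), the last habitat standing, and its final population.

Round 1: Ashgrove=9 Cedarfen=4 Dunmere=11 Greywater=8 Hollowpine=19 Ironridge=20 → close Ironridge (overflow 13)
  20÷5 = 4 each, +1 to first 0
Round 2: Ashgrove=13 Cedarfen=8 Dunmere=15 Greywater=12 Hollowpine=23 → close Hollowpine (overflow 16)
  23÷4 = 5 each, +1 to first 3
Round 3: Ashgrove=19 Cedarfen=14 Dunmere=21 Greywater=17 → close Ashgrove (overflow 12)
  19÷3 = 6 each, +1 to first 1
Round 4: Cedarfen=21 Dunmere=27 Greywater=23 → close Cedarfen (overflow 14)
  21÷2 = 10 each, +1 to first 1
Round 5: Dunmere=38 Greywater=33 → close Dunmere (overflow 23)
  38÷1 = 38 each, +1 to first 0

Closure order: Ironridge, Hollowpine, Ashgrove, Cedarfen, Dunmere
Last habitat: Greywater with 71 animals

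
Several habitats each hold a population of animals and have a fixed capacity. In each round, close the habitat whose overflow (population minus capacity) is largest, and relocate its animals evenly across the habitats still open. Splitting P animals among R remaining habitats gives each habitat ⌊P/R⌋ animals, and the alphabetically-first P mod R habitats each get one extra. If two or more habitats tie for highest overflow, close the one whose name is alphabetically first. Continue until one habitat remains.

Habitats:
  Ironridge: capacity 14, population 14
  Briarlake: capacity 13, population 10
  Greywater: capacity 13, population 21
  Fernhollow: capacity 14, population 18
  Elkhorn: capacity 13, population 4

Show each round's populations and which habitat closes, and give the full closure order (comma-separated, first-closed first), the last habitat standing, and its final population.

Closure order: Greywater, Fernhollow, Ironridge, Briarlake
Last habitat: Elkhorn with 67 animals

Round 1: Briarlake=10 Elkhorn=4 Fernhollow=18 Greywater=21 Ironridge=14 → close Greywater (overflow 8)
  21÷4 = 5 each, +1 to first 1
Round 2: Briarlake=16 Elkhorn=9 Fernhollow=23 Ironridge=19 → close Fernhollow (overflow 9)
  23÷3 = 7 each, +1 to first 2
Round 3: Briarlake=24 Elkhorn=17 Ironridge=26 → close Ironridge (overflow 12)
  26÷2 = 13 each, +1 to first 0
Round 4: Briarlake=37 Elkhorn=30 → close Briarlake (overflow 24)
  37÷1 = 37 each, +1 to first 0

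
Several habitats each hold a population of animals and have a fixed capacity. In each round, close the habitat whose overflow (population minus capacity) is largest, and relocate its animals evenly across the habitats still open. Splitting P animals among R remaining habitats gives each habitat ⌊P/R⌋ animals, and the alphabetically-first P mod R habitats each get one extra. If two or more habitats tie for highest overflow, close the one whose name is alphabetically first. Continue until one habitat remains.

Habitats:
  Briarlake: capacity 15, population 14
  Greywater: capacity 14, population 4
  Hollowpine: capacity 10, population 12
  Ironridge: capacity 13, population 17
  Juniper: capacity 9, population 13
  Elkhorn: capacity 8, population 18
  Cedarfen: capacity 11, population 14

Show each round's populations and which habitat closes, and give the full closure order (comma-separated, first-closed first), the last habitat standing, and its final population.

Round 1: Briarlake=14 Cedarfen=14 Elkhorn=18 Greywater=4 Hollowpine=12 Ironridge=17 Juniper=13 → close Elkhorn (overflow 10)
  18÷6 = 3 each, +1 to first 0
Round 2: Briarlake=17 Cedarfen=17 Greywater=7 Hollowpine=15 Ironridge=20 Juniper=16 → close Ironridge (overflow 7)
  20÷5 = 4 each, +1 to first 0
Round 3: Briarlake=21 Cedarfen=21 Greywater=11 Hollowpine=19 Juniper=20 → close Juniper (overflow 11)
  20÷4 = 5 each, +1 to first 0
Round 4: Briarlake=26 Cedarfen=26 Greywater=16 Hollowpine=24 → close Cedarfen (overflow 15)
  26÷3 = 8 each, +1 to first 2
Round 5: Briarlake=35 Greywater=25 Hollowpine=32 → close Hollowpine (overflow 22)
  32÷2 = 16 each, +1 to first 0
Round 6: Briarlake=51 Greywater=41 → close Briarlake (overflow 36)
  51÷1 = 51 each, +1 to first 0

Closure order: Elkhorn, Ironridge, Juniper, Cedarfen, Hollowpine, Briarlake
Last habitat: Greywater with 92 animals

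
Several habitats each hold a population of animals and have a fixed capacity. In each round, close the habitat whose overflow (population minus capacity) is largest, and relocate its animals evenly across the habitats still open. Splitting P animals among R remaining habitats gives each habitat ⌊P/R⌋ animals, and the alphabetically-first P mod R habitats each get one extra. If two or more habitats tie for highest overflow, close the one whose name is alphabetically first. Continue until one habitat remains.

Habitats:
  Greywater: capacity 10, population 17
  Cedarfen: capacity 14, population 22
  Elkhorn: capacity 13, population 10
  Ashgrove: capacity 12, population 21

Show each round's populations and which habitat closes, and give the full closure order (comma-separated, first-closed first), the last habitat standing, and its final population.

Round 1: Ashgrove=21 Cedarfen=22 Elkhorn=10 Greywater=17 → close Ashgrove (overflow 9)
  21÷3 = 7 each, +1 to first 0
Round 2: Cedarfen=29 Elkhorn=17 Greywater=24 → close Cedarfen (overflow 15)
  29÷2 = 14 each, +1 to first 1
Round 3: Elkhorn=32 Greywater=38 → close Greywater (overflow 28)
  38÷1 = 38 each, +1 to first 0

Closure order: Ashgrove, Cedarfen, Greywater
Last habitat: Elkhorn with 70 animals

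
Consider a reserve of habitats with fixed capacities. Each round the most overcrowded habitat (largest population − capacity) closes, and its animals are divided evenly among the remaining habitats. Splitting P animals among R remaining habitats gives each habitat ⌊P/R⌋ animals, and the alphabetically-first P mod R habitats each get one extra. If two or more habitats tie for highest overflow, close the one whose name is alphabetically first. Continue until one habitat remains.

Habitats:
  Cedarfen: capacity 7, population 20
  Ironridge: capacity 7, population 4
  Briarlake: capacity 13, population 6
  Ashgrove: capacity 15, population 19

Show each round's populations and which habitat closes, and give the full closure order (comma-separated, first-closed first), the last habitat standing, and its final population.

Round 1: Ashgrove=19 Briarlake=6 Cedarfen=20 Ironridge=4 → close Cedarfen (overflow 13)
  20÷3 = 6 each, +1 to first 2
Round 2: Ashgrove=26 Briarlake=13 Ironridge=10 → close Ashgrove (overflow 11)
  26÷2 = 13 each, +1 to first 0
Round 3: Briarlake=26 Ironridge=23 → close Ironridge (overflow 16)
  23÷1 = 23 each, +1 to first 0

Closure order: Cedarfen, Ashgrove, Ironridge
Last habitat: Briarlake with 49 animals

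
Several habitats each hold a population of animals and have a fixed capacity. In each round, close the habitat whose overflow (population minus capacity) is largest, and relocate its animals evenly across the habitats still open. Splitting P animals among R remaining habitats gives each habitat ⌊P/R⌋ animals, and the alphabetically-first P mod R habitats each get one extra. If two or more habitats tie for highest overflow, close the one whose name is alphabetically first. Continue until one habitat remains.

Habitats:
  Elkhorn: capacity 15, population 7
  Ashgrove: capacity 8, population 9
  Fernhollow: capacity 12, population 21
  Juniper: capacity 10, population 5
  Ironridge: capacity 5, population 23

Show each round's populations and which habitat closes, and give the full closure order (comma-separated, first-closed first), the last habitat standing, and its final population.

Round 1: Ashgrove=9 Elkhorn=7 Fernhollow=21 Ironridge=23 Juniper=5 → close Ironridge (overflow 18)
  23÷4 = 5 each, +1 to first 3
Round 2: Ashgrove=15 Elkhorn=13 Fernhollow=27 Juniper=10 → close Fernhollow (overflow 15)
  27÷3 = 9 each, +1 to first 0
Round 3: Ashgrove=24 Elkhorn=22 Juniper=19 → close Ashgrove (overflow 16)
  24÷2 = 12 each, +1 to first 0
Round 4: Elkhorn=34 Juniper=31 → close Juniper (overflow 21)
  31÷1 = 31 each, +1 to first 0

Closure order: Ironridge, Fernhollow, Ashgrove, Juniper
Last habitat: Elkhorn with 65 animals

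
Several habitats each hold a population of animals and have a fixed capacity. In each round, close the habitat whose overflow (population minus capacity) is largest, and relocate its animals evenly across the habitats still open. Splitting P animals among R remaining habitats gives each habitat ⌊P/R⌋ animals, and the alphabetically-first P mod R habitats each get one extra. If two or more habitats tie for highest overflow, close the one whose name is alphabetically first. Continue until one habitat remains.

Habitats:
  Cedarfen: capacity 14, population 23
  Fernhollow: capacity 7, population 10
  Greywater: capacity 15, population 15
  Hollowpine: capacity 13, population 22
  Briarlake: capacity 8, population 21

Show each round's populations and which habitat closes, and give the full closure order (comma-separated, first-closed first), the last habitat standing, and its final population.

Round 1: Briarlake=21 Cedarfen=23 Fernhollow=10 Greywater=15 Hollowpine=22 → close Briarlake (overflow 13)
  21÷4 = 5 each, +1 to first 1
Round 2: Cedarfen=29 Fernhollow=15 Greywater=20 Hollowpine=27 → close Cedarfen (overflow 15)
  29÷3 = 9 each, +1 to first 2
Round 3: Fernhollow=25 Greywater=30 Hollowpine=36 → close Hollowpine (overflow 23)
  36÷2 = 18 each, +1 to first 0
Round 4: Fernhollow=43 Greywater=48 → close Fernhollow (overflow 36)
  43÷1 = 43 each, +1 to first 0

Closure order: Briarlake, Cedarfen, Hollowpine, Fernhollow
Last habitat: Greywater with 91 animals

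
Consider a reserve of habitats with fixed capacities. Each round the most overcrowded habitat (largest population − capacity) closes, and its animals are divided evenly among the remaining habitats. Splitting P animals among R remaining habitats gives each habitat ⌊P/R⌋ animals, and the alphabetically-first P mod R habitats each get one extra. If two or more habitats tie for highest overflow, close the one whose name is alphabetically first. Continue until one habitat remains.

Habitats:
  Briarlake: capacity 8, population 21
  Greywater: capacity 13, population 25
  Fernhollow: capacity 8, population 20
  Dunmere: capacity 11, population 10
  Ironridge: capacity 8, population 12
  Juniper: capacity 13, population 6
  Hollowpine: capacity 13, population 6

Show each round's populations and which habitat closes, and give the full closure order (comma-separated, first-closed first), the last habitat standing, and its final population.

Closure order: Briarlake, Fernhollow, Greywater, Ironridge, Dunmere, Hollowpine
Last habitat: Juniper with 100 animals

Round 1: Briarlake=21 Dunmere=10 Fernhollow=20 Greywater=25 Hollowpine=6 Ironridge=12 Juniper=6 → close Briarlake (overflow 13)
  21÷6 = 3 each, +1 to first 3
Round 2: Dunmere=14 Fernhollow=24 Greywater=29 Hollowpine=9 Ironridge=15 Juniper=9 → close Fernhollow (overflow 16)
  24÷5 = 4 each, +1 to first 4
Round 3: Dunmere=19 Greywater=34 Hollowpine=14 Ironridge=20 Juniper=13 → close Greywater (overflow 21)
  34÷4 = 8 each, +1 to first 2
Round 4: Dunmere=28 Hollowpine=23 Ironridge=28 Juniper=21 → close Ironridge (overflow 20)
  28÷3 = 9 each, +1 to first 1
Round 5: Dunmere=38 Hollowpine=32 Juniper=30 → close Dunmere (overflow 27)
  38÷2 = 19 each, +1 to first 0
Round 6: Hollowpine=51 Juniper=49 → close Hollowpine (overflow 38)
  51÷1 = 51 each, +1 to first 0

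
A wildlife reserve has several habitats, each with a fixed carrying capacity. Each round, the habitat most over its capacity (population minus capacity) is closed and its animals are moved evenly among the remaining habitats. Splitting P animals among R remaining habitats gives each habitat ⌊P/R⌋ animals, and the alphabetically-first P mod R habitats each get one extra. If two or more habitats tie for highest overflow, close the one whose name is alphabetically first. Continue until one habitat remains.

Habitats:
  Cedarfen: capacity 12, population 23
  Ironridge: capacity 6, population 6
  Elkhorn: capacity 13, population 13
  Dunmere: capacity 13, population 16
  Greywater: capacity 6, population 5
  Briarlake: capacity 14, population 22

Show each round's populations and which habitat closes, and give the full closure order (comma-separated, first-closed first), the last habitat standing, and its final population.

Closure order: Cedarfen, Briarlake, Dunmere, Elkhorn, Greywater
Last habitat: Ironridge with 85 animals

Round 1: Briarlake=22 Cedarfen=23 Dunmere=16 Elkhorn=13 Greywater=5 Ironridge=6 → close Cedarfen (overflow 11)
  23÷5 = 4 each, +1 to first 3
Round 2: Briarlake=27 Dunmere=21 Elkhorn=18 Greywater=9 Ironridge=10 → close Briarlake (overflow 13)
  27÷4 = 6 each, +1 to first 3
Round 3: Dunmere=28 Elkhorn=25 Greywater=16 Ironridge=16 → close Dunmere (overflow 15)
  28÷3 = 9 each, +1 to first 1
Round 4: Elkhorn=35 Greywater=25 Ironridge=25 → close Elkhorn (overflow 22)
  35÷2 = 17 each, +1 to first 1
Round 5: Greywater=43 Ironridge=42 → close Greywater (overflow 37)
  43÷1 = 43 each, +1 to first 0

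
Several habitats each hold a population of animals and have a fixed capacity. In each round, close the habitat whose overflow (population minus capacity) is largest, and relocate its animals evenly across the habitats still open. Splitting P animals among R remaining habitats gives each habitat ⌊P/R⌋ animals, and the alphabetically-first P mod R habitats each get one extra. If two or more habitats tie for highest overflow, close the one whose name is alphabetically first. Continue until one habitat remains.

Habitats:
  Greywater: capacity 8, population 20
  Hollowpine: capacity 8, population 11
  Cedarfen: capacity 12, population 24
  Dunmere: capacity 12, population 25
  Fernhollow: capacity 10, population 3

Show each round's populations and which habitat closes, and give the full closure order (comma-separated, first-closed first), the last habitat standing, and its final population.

Closure order: Dunmere, Cedarfen, Greywater, Hollowpine
Last habitat: Fernhollow with 83 animals

Round 1: Cedarfen=24 Dunmere=25 Fernhollow=3 Greywater=20 Hollowpine=11 → close Dunmere (overflow 13)
  25÷4 = 6 each, +1 to first 1
Round 2: Cedarfen=31 Fernhollow=9 Greywater=26 Hollowpine=17 → close Cedarfen (overflow 19)
  31÷3 = 10 each, +1 to first 1
Round 3: Fernhollow=20 Greywater=36 Hollowpine=27 → close Greywater (overflow 28)
  36÷2 = 18 each, +1 to first 0
Round 4: Fernhollow=38 Hollowpine=45 → close Hollowpine (overflow 37)
  45÷1 = 45 each, +1 to first 0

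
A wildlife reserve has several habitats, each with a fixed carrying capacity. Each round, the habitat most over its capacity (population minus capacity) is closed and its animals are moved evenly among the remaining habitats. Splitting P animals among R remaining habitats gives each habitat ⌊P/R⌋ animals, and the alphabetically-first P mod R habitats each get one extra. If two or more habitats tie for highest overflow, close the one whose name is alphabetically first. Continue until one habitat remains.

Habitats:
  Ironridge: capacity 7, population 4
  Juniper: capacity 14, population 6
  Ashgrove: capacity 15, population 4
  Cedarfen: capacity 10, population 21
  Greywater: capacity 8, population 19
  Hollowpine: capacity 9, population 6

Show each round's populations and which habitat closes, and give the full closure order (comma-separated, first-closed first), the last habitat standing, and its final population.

Closure order: Cedarfen, Greywater, Hollowpine, Ironridge, Ashgrove
Last habitat: Juniper with 60 animals

Round 1: Ashgrove=4 Cedarfen=21 Greywater=19 Hollowpine=6 Ironridge=4 Juniper=6 → close Cedarfen (overflow 11)
  21÷5 = 4 each, +1 to first 1
Round 2: Ashgrove=9 Greywater=23 Hollowpine=10 Ironridge=8 Juniper=10 → close Greywater (overflow 15)
  23÷4 = 5 each, +1 to first 3
Round 3: Ashgrove=15 Hollowpine=16 Ironridge=14 Juniper=15 → close Hollowpine (overflow 7)
  16÷3 = 5 each, +1 to first 1
Round 4: Ashgrove=21 Ironridge=19 Juniper=20 → close Ironridge (overflow 12)
  19÷2 = 9 each, +1 to first 1
Round 5: Ashgrove=31 Juniper=29 → close Ashgrove (overflow 16)
  31÷1 = 31 each, +1 to first 0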